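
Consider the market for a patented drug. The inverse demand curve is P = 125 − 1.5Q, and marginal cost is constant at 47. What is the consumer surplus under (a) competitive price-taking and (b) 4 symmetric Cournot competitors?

Competition: CS = 2028; Cournot: CS = 1297.92

Perfect competition: P = MC = 47, so 125 − 1.5Q = 47 and Q = 52.
CS = ½·(125 − 47)·52 = 2028.
Cournot with 4 identical firms: the symmetric best-response condition is 125 − 7.5q = 47. Each firm produces q = 10.4, total output Q = 41.6, price P = 62.6.
CS = ½·(125 − 62.6)·41.6 = 1297.92.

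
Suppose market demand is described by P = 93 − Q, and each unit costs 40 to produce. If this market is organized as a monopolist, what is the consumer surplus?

CS = 351.125

A monopolist chooses Q where MR = MC. MR = 93 − 2Q; setting this equal to 40 gives Q = 26.5 and P = 66.5.
CS = ½·(93 − 66.5)·26.5 = 351.125.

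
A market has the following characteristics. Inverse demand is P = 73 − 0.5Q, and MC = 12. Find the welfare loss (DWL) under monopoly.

Perfect competition: P = MC = 12, so 73 − 0.5Q = 12 and Q = 122.
A monopolist chooses Q where MR = MC. MR = 73 − Q; setting this equal to 12 gives Q = 61 and P = 42.5.
DWL is the triangle between Q = 61 and Q = 122: ½·(122 − 61)·(42.5 − 12) = 930.25.

DWL = 930.25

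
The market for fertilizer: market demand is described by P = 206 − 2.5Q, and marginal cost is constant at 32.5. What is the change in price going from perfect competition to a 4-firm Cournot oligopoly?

Perfect competition: P = MC = 32.5, so 206 − 2.5Q = 32.5 and Q = 69.4.
With 4 symmetric Cournot firms, each firm's FOC gives 206 − 12.5q = 32.5, so q = 13.88, Q = 4·13.88 = 55.52, and P = 67.2.
Change in price: 67.2 − 32.5 = 34.7.

Price rises by 34.7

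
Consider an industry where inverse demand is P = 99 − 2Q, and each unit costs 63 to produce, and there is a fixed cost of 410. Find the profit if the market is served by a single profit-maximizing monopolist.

Monopoly sets MR = MC: 99 − 4Q = 63 ⇒ Q = 9, P = 99 − 2·9 = 81.
Profit = (81 − 63)·9 − 410 = −248.

Profit = −248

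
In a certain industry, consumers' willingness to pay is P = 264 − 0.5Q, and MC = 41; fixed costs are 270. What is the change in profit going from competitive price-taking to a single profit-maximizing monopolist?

Profit rises by 24864.5

Perfect competition: P = MC = 41, so 264 − 0.5Q = 41 and Q = 446.
Profit = (41 − 41)·446 − 270 = −270.
Monopoly sets MR = MC: 264 − Q = 41 ⇒ Q = 223, P = 264 − 0.5·223 = 152.5.
Profit = (152.5 − 41)·223 − 270 = 24594.5.
Change in profit: 24594.5 − −270 = 24864.5.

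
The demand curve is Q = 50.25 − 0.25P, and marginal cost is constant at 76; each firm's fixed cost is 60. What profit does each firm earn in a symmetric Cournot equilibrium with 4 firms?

Inverting demand: P = 201 − 4Q.
With 4 symmetric Cournot firms, each firm's FOC gives 201 − 20q = 76, so q = 6.25, Q = 4·6.25 = 25, and P = 101.
Each firm's profit = (101 − 76)·6.25 − 60 = 96.25.

π_i = 96.25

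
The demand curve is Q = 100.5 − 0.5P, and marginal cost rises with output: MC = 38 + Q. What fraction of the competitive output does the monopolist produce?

Q_m/Q_c = 0.6

Inverting demand: P = 201 − 2Q.
The monopolist equates marginal revenue to marginal cost: 201 − 4Q = 38 + Q, so Q = 32.6. From demand, P = 135.8.
Under competition P = MC: 201 − 2Q = 38 + Q ⇒ Q = 163/3, P = 277/3.
Ratio Q_m/Q_c = 32.6/(163/3) = 0.6.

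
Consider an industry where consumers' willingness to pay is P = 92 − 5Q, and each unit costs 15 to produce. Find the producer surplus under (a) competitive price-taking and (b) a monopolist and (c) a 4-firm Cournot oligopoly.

Perfect competition: P = MC = 15, so 92 − 5Q = 15 and Q = 15.4.
PS = (15 − 15)·15.4 = 0.
Monopoly sets MR = MC: 92 − 10Q = 15 ⇒ Q = 7.7, P = 92 − 5·7.7 = 53.5.
PS = (53.5 − 15)·7.7 = 296.45.
Cournot with 4 identical firms: the symmetric best-response condition is 92 − 25q = 15. Each firm produces q = 3.08, total output Q = 12.32, price P = 30.4.
PS = (30.4 − 15)·12.32 = 189.728.

Competition: PS = 0; Monopoly: PS = 296.45; Cournot: PS = 189.728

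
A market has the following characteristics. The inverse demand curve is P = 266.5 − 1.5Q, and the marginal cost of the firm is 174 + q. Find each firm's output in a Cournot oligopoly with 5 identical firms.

q_i = 9.25

With 5 symmetric Cournot firms, each firm's FOC gives 266.5 − 9q = 174 + q, so q = 9.25, Q = 5·9.25 = 46.25, and P = 197.125.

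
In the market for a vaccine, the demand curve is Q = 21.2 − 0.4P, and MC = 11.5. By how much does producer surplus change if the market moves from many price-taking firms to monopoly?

PS rises by 172.225

Inverting demand: P = 53 − 2.5Q.
Perfect competition: P = MC = 11.5, so 53 − 2.5Q = 11.5 and Q = 16.6.
PS = (11.5 − 11.5)·16.6 = 0.
A monopolist chooses Q where MR = MC. MR = 53 − 5Q; setting this equal to 11.5 gives Q = 8.3 and P = 32.25.
PS = (32.25 − 11.5)·8.3 = 172.225.
Change in producer surplus: 172.225 − 0 = 172.225.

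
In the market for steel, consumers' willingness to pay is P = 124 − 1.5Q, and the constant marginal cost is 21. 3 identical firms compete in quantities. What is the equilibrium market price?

With 3 symmetric Cournot firms, each firm's FOC gives 124 − 6q = 21, so q = 103/6, Q = 3·103/6 = 51.5, and P = 46.75.

P = 46.75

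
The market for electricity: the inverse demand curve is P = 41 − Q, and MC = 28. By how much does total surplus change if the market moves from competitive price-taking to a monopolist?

Competitive firms price at marginal cost: P = 28, giving Q = 13.
CS = ½·(41 − 28)·13 = 84.5; PS = (28 − 28)·13 = 0; TS = 84.5.
The monopolist equates marginal revenue to marginal cost: 41 − 2Q = 28, so Q = 6.5. From demand, P = 34.5.
CS = ½·(41 − 34.5)·6.5 = 21.125; PS = (34.5 − 28)·6.5 = 42.25; TS = 63.375.
Change in total surplus: 63.375 − 84.5 = −21.125.

Total surplus falls by 21.125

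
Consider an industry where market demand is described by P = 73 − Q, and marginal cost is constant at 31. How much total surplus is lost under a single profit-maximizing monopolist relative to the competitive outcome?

DWL = 220.5

Perfect competition: P = MC = 31, so 73 − Q = 31 and Q = 42.
The monopolist equates marginal revenue to marginal cost: 73 − 2Q = 31, so Q = 21. From demand, P = 52.
DWL is the triangle between Q = 21 and Q = 42: ½·(42 − 21)·(52 − 31) = 220.5.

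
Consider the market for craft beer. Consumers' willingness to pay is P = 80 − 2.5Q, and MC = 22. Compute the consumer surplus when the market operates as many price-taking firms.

CS = 672.8

Competitive firms price at marginal cost: P = 22, giving Q = 23.2.
CS = ½·(80 − 22)·23.2 = 672.8.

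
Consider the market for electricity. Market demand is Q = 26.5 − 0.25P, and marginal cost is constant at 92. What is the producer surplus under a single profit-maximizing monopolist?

Inverting demand: P = 106 − 4Q.
A monopolist chooses Q where MR = MC. MR = 106 − 8Q; setting this equal to 92 gives Q = 1.75 and P = 99.
PS = (99 − 92)·1.75 = 12.25.

PS = 12.25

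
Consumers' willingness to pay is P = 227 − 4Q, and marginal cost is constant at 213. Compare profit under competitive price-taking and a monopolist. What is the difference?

Competitive firms price at marginal cost: P = 213, giving Q = 3.5.
Profit = (213 − 213)·3.5 = 0.
Monopoly sets MR = MC: 227 − 8Q = 213 ⇒ Q = 1.75, P = 227 − 4·1.75 = 220.
Profit = (220 − 213)·1.75 = 12.25.
Change in profit: 12.25 − 0 = 12.25.

Profit rises by 12.25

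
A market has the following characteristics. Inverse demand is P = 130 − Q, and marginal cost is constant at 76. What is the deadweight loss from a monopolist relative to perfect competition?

DWL = 364.5

Under competition P = MC = 76, so Q = (130 − 76)/1 = 54.
Monopoly sets MR = MC: 130 − 2Q = 76 ⇒ Q = 27, P = 130 − 27 = 103.
DWL is the triangle between Q = 27 and Q = 54: ½·(54 − 27)·(103 − 76) = 364.5.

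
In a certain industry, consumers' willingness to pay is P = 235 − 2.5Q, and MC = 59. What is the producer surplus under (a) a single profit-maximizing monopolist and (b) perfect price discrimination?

Monopoly sets MR = MC: 235 − 5Q = 59 ⇒ Q = 35.2, P = 235 − 2.5·35.2 = 147.
PS = (147 − 59)·35.2 = 3097.6.
With perfect price discrimination, output is the efficient level Q = 70.4 (where demand meets MC), but every buyer pays their willingness to pay: CS = 0 and PS = total surplus.
PS = ½·(235 − 59)·70.4 = 6195.2.

Monopoly: PS = 3097.6; Perfect PD: PS = 6195.2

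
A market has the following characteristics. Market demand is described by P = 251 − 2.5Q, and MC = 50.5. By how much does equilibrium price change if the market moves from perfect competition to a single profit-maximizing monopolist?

Equilibrium price rises by 100.25

Perfect competition: P = MC = 50.5, so 251 − 2.5Q = 50.5 and Q = 80.2.
A monopolist chooses Q where MR = MC. MR = 251 − 5Q; setting this equal to 50.5 gives Q = 40.1 and P = 150.75.
Change in equilibrium price: 150.75 − 50.5 = 100.25.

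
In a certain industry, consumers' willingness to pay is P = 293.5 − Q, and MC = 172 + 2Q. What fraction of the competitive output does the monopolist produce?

Q_m/Q_c = 0.75

Monopoly sets MR = MC: 293.5 − 2Q = 172 + 2Q ⇒ Q = 30.375, P = 293.5 − 30.375 = 263.125.
Competitive equilibrium sets price equal to marginal cost: 293.5 − Q = 172 + 2Q, so Q = 40.5 and P = 253.
Ratio Q_m/Q_c = 30.375/40.5 = 0.75.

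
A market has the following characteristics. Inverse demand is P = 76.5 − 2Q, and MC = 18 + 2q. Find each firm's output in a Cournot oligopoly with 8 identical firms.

With 8 symmetric Cournot firms, each firm's FOC gives 76.5 − 18q = 18 + 2q, so q = 2.925, Q = 8·2.925 = 23.4, and P = 29.7.

q_i = 2.925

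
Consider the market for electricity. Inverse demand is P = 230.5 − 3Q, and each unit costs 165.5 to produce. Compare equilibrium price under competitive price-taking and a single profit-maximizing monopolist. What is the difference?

Competitive firms price at marginal cost: P = 165.5, giving Q = 65/3.
Monopoly sets MR = MC: 230.5 − 6Q = 165.5 ⇒ Q = 65/6, P = 230.5 − 3·65/6 = 198.
Change in equilibrium price: 198 − 165.5 = 32.5.

P rises by 32.5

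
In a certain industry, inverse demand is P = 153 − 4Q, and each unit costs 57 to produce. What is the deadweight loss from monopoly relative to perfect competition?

Perfect competition: P = MC = 57, so 153 − 4Q = 57 and Q = 24.
Monopoly sets MR = MC: 153 − 8Q = 57 ⇒ Q = 12, P = 153 − 4·12 = 105.
DWL is the triangle between Q = 12 and Q = 24: ½·(24 − 12)·(105 − 57) = 288.

DWL = 288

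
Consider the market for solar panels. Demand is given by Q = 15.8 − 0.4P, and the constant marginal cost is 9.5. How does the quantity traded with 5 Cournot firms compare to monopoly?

Cournot: Q = 10; Monopoly: Q = 6

Inverting demand: P = 39.5 − 2.5Q.
In a 5-firm Cournot equilibrium, symmetry and the first-order condition give q = (39.5 − 9.5)/(15) = 2. So Q = 10 and P = 14.5.
A monopolist chooses Q where MR = MC. MR = 39.5 − 5Q; setting this equal to 9.5 gives Q = 6 and P = 24.5.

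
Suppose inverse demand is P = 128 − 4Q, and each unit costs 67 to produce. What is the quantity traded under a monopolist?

A monopolist chooses Q where MR = MC. MR = 128 − 8Q; setting this equal to 67 gives Q = 7.625 and P = 97.5.

Q = 7.625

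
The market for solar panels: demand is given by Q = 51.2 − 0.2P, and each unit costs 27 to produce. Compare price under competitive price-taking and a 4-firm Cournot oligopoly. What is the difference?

Inverting demand: P = 256 − 5Q.
Competitive firms price at marginal cost: P = 27, giving Q = 45.8.
In a 4-firm Cournot equilibrium, symmetry and the first-order condition give q = (256 − 27)/(25) = 9.16. So Q = 36.64 and P = 72.8.
Change in price: 72.8 − 27 = 45.8.

Price rises by 45.8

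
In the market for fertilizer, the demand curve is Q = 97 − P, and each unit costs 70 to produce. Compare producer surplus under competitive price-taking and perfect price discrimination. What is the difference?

Inverting demand: P = 97 − Q.
Competitive firms price at marginal cost: P = 70, giving Q = 27.
PS = (70 − 70)·27 = 0.
Under first-degree price discrimination the firm charges each unit its demand price and produces up to where P = MC, i.e. Q = 27. Consumer surplus is zero; producer surplus equals total surplus.
PS = ½·(97 − 70)·27 = 364.5.
Change in producer surplus: 364.5 − 0 = 364.5.

Producer surplus rises by 364.5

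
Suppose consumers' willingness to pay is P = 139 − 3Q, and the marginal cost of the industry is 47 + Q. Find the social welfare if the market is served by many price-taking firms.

Under competition P = MC: 139 − 3Q = 47 + Q ⇒ Q = 23, P = 70.
CS = ½·(139 − 70)·23 = 793.5; PS = (70·23 − 47·23 − ½·1·23²) = 264.5; TS = 1058.

TS = 1058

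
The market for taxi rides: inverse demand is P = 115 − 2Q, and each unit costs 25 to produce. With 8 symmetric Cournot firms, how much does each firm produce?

q_i = 5

Cournot with 8 identical firms: the symmetric best-response condition is 115 − 18q = 25. Each firm produces q = 5, total output Q = 40, price P = 35.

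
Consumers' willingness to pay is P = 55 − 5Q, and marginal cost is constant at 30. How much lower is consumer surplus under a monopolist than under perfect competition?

Competitive firms price at marginal cost: P = 30, giving Q = 5.
CS = ½·(55 − 30)·5 = 62.5.
The monopolist equates marginal revenue to marginal cost: 55 − 10Q = 30, so Q = 2.5. From demand, P = 42.5.
CS = ½·(55 − 42.5)·2.5 = 15.625.
Change in consumer surplus: 15.625 − 62.5 = −46.875.

Consumer surplus falls by 46.875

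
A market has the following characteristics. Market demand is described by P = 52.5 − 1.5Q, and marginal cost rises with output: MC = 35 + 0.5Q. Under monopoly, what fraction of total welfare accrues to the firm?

PS/TS = 0.7

A monopolist chooses Q where MR = MC. MR = 52.5 − 3Q; setting this equal to 35 + 0.5Q gives Q = 5 and P = 45.
CS = ½·(52.5 − 45)·5 = 18.75.
PS = P·Q − VC(Q) = 45·5 − (35·5 + ½·0.5·5²) = 43.75.
Share captured = PS/TS = 43.75/62.5 = 0.7.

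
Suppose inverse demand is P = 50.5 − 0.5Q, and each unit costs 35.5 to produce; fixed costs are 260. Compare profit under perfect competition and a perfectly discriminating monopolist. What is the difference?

Perfect competition: P = MC = 35.5, so 50.5 − 0.5Q = 35.5 and Q = 30.
Profit = (35.5 − 35.5)·30 − 260 = −260.
A perfectly discriminating monopolist sells every unit with P(Q) ≥ MC(Q), so output equals the competitive quantity Q = 30. Each buyer pays their reservation price, so CS = 0 and the firm captures all surplus.
PS equals the full surplus area, 225. Profit = 225 − 260 = −35.
Change in profit: −35 − −260 = 225.

Profit rises by 225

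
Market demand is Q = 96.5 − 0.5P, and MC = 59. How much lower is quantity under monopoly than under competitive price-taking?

Q falls by 33.5

Inverting demand: P = 193 − 2Q.
Perfect competition: P = MC = 59, so 193 − 2Q = 59 and Q = 67.
Monopoly sets MR = MC: 193 − 4Q = 59 ⇒ Q = 33.5, P = 193 − 2·33.5 = 126.
Change in quantity: 33.5 − 67 = −33.5.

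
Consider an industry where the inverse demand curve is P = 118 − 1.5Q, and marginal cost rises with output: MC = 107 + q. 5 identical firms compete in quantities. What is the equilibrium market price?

P = 109.75

In a 5-firm Cournot equilibrium, symmetry and the first-order condition give q = (118 − 107)/(10) = 1.1. So Q = 5.5 and P = 109.75.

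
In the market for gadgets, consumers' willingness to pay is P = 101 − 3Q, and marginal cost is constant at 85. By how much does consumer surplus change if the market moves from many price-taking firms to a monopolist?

CS falls by 32

Perfect competition: P = MC = 85, so 101 − 3Q = 85 and Q = 16/3.
CS = ½·(101 − 85)·16/3 = 128/3.
The monopolist equates marginal revenue to marginal cost: 101 − 6Q = 85, so Q = 8/3. From demand, P = 93.
CS = ½·(101 − 93)·8/3 = 32/3.
Change in consumer surplus: 32/3 − 128/3 = −32.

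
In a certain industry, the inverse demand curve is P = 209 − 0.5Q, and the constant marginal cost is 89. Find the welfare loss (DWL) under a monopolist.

Competitive firms price at marginal cost: P = 89, giving Q = 240.
A monopolist chooses Q where MR = MC. MR = 209 − Q; setting this equal to 89 gives Q = 120 and P = 149.
DWL is the triangle between Q = 120 and Q = 240: ½·(240 − 120)·(149 − 89) = 3600.

DWL = 3600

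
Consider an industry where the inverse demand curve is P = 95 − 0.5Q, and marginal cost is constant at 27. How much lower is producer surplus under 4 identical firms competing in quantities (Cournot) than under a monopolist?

PS falls by 832.32

A monopolist chooses Q where MR = MC. MR = 95 − Q; setting this equal to 27 gives Q = 68 and P = 61.
PS = (61 − 27)·68 = 2312.
In a 4-firm Cournot equilibrium, symmetry and the first-order condition give q = (95 − 27)/(2.5) = 27.2. So Q = 108.8 and P = 40.6.
PS = (40.6 − 27)·108.8 = 1479.68.
Change in producer surplus: 1479.68 − 2312 = −832.32.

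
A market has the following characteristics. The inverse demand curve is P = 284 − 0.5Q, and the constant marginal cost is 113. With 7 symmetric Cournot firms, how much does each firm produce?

In a 7-firm Cournot equilibrium, symmetry and the first-order condition give q = (284 − 113)/(4) = 42.75. So Q = 299.25 and P = 134.375.

q_i = 42.75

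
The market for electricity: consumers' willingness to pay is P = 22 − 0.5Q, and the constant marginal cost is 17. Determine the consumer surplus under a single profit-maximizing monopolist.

CS = 6.25

A monopolist chooses Q where MR = MC. MR = 22 − Q; setting this equal to 17 gives Q = 5 and P = 19.5.
CS = ½·(22 − 19.5)·5 = 6.25.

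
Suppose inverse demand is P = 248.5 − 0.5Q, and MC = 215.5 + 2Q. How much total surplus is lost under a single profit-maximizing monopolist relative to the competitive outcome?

DWL = 6.05

Under competition P = MC: 248.5 − 0.5Q = 215.5 + 2Q ⇒ Q = 13.2, P = 241.9.
The monopolist equates marginal revenue to marginal cost: 248.5 − Q = 215.5 + 2Q, so Q = 11. From demand, P = 243.
CS = ½·(248.5 − 241.9)·13.2 = 43.56; PS = (241.9·13.2 − 215.5·13.2 − ½·2·13.2²) = 174.24; TS = 217.8.
CS = ½·(248.5 − 243)·11 = 30.25; PS = (243·11 − 215.5·11 − ½·2·11²) = 181.5; TS = 211.75.
DWL = 217.8 − 211.75 = 6.05.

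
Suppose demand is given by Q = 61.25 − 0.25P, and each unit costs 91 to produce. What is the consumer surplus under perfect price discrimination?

Inverting demand: P = 245 − 4Q.
A perfectly discriminating monopolist sells every unit with P(Q) ≥ MC(Q), so output equals the competitive quantity Q = 38.5. Each buyer pays their reservation price, so CS = 0 and the firm captures all surplus.
CS = 0.

CS = 0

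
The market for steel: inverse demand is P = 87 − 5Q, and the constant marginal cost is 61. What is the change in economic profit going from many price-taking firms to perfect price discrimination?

Economic profit rises by 67.6

Under competition P = MC = 61, so Q = (87 − 61)/5 = 5.2.
Profit = (61 − 61)·5.2 = 0.
Under first-degree price discrimination the firm charges each unit its demand price and produces up to where P = MC, i.e. Q = 5.2. Consumer surplus is zero; producer surplus equals total surplus.
PS equals the full surplus area, 67.6. Profit = 67.6 = 67.6.
Change in economic profit: 67.6 − 0 = 67.6.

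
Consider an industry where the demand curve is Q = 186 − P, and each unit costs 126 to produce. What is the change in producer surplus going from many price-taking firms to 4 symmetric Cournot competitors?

Inverting demand: P = 186 − Q.
Under competition P = MC = 126, so Q = (186 − 126)/1 = 60.
PS = (126 − 126)·60 = 0.
In a 4-firm Cournot equilibrium, symmetry and the first-order condition give q = (186 − 126)/(5) = 12. So Q = 48 and P = 138.
PS = (138 − 126)·48 = 576.
Change in producer surplus: 576 − 0 = 576.

PS rises by 576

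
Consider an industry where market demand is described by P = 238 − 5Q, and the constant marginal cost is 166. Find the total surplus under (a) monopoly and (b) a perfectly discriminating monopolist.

The monopolist equates marginal revenue to marginal cost: 238 − 10Q = 166, so Q = 7.2. From demand, P = 202.
CS = ½·(238 − 202)·7.2 = 129.6; PS = (202 − 166)·7.2 = 259.2; TS = 388.8.
Under first-degree price discrimination the firm charges each unit its demand price and produces up to where P = MC, i.e. Q = 14.4. Consumer surplus is zero; producer surplus equals total surplus.
TS = 518.4 (equal to competitive TS).

Monopoly: TS = 388.8; Perfect PD: TS = 518.4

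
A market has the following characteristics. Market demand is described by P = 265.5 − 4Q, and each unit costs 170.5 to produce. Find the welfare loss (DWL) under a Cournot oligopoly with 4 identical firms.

DWL = 45.125

Perfect competition: P = MC = 170.5, so 265.5 − 4Q = 170.5 and Q = 23.75.
Cournot with 4 identical firms: the symmetric best-response condition is 265.5 − 20q = 170.5. Each firm produces q = 4.75, total output Q = 19, price P = 189.5.
DWL is the triangle between Q = 19 and Q = 23.75: ½·(23.75 − 19)·(189.5 − 170.5) = 45.125.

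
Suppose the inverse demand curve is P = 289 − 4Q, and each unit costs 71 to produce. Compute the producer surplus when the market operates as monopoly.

A monopolist chooses Q where MR = MC. MR = 289 − 8Q; setting this equal to 71 gives Q = 27.25 and P = 180.
PS = (180 − 71)·27.25 = 2970.25.

PS = 2970.25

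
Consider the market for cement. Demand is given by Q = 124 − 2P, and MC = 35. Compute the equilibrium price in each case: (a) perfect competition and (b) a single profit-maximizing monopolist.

Competition: P = 35; Monopoly: P = 48.5

Inverting demand: P = 62 − 0.5Q.
Competitive firms price at marginal cost: P = 35, giving Q = 54.
A monopolist chooses Q where MR = MC. MR = 62 − Q; setting this equal to 35 gives Q = 27 and P = 48.5.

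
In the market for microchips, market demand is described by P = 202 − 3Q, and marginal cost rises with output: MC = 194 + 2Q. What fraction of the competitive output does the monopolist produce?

Q_m/Q_c = 0.625

The monopolist equates marginal revenue to marginal cost: 202 − 6Q = 194 + 2Q, so Q = 1. From demand, P = 199.
Competitive equilibrium sets price equal to marginal cost: 202 − 3Q = 194 + 2Q, so Q = 1.6 and P = 197.2.
Ratio Q_m/Q_c = 1/1.6 = 0.625.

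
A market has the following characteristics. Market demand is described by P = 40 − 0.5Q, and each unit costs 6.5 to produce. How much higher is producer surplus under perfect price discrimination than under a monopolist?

PS rises by 561.125

Monopoly sets MR = MC: 40 − Q = 6.5 ⇒ Q = 33.5, P = 40 − 0.5·33.5 = 23.25.
PS = (23.25 − 6.5)·33.5 = 561.125.
A perfectly discriminating monopolist sells every unit with P(Q) ≥ MC(Q), so output equals the competitive quantity Q = 67. Each buyer pays their reservation price, so CS = 0 and the firm captures all surplus.
PS = ½·(40 − 6.5)·67 = 1122.25.
Change in producer surplus: 1122.25 − 561.125 = 561.125.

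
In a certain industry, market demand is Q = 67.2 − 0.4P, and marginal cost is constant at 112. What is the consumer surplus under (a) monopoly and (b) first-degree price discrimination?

Monopoly: CS = 156.8; Perfect PD: CS = 0

Inverting demand: P = 168 − 2.5Q.
Monopoly sets MR = MC: 168 − 5Q = 112 ⇒ Q = 11.2, P = 168 − 2.5·11.2 = 140.
CS = ½·(168 − 140)·11.2 = 156.8.
With perfect price discrimination, output is the efficient level Q = 22.4 (where demand meets MC), but every buyer pays their willingness to pay: CS = 0 and PS = total surplus.
CS = 0.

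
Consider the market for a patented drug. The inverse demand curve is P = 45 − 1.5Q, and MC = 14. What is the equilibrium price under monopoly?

P = 29.5

Monopoly sets MR = MC: 45 − 3Q = 14 ⇒ Q = 31/3, P = 45 − 1.5·31/3 = 29.5.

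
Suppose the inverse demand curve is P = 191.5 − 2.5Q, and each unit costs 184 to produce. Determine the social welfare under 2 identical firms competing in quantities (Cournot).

TS = 10

Cournot with 2 identical firms: the symmetric best-response condition is 191.5 − 7.5q = 184. Each firm produces q = 1, total output Q = 2, price P = 186.5.
CS = ½·(191.5 − 186.5)·2 = 5; PS = (186.5 − 184)·2 = 5; TS = 10.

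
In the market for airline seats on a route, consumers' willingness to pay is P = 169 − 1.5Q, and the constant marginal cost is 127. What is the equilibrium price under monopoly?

P = 148

The monopolist equates marginal revenue to marginal cost: 169 − 3Q = 127, so Q = 14. From demand, P = 148.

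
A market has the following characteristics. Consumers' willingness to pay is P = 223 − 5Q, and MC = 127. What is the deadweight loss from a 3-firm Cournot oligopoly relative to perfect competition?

DWL = 57.6

Competitive firms price at marginal cost: P = 127, giving Q = 19.2.
In a 3-firm Cournot equilibrium, symmetry and the first-order condition give q = (223 − 127)/(20) = 4.8. So Q = 14.4 and P = 151.
DWL is the triangle between Q = 14.4 and Q = 19.2: ½·(19.2 − 14.4)·(151 − 127) = 57.6.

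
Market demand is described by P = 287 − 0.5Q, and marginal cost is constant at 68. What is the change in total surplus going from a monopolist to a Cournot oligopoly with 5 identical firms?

Monopoly sets MR = MC: 287 − Q = 68 ⇒ Q = 219, P = 287 − 0.5·219 = 177.5.
CS = ½·(287 − 177.5)·219 = 11990.25; PS = (177.5 − 68)·219 = 23980.5; TS = 35970.75.
With 5 symmetric Cournot firms, each firm's FOC gives 287 − 3q = 68, so q = 73, Q = 5·73 = 365, and P = 104.5.
CS = ½·(287 − 104.5)·365 = 33306.25; PS = (104.5 − 68)·365 = 13322.5; TS = 46628.75.
Change in total surplus: 46628.75 − 35970.75 = 10658.

TS rises by 10658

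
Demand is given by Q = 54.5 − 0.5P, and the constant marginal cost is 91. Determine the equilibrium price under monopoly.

Inverting demand: P = 109 − 2Q.
Monopoly sets MR = MC: 109 − 4Q = 91 ⇒ Q = 4.5, P = 109 − 2·4.5 = 100.

P = 100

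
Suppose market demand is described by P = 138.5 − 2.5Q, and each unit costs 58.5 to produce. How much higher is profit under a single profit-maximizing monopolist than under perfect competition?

π rises by 640

Perfect competition: P = MC = 58.5, so 138.5 − 2.5Q = 58.5 and Q = 32.
Profit = (58.5 − 58.5)·32 = 0.
The monopolist equates marginal revenue to marginal cost: 138.5 − 5Q = 58.5, so Q = 16. From demand, P = 98.5.
Profit = (98.5 − 58.5)·16 = 640.
Change in profit: 640 − 0 = 640.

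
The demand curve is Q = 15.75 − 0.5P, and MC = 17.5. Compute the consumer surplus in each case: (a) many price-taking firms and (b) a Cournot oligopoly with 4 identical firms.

Inverting demand: P = 31.5 − 2Q.
Competitive firms price at marginal cost: P = 17.5, giving Q = 7.
CS = ½·(31.5 − 17.5)·7 = 49.
In a 4-firm Cournot equilibrium, symmetry and the first-order condition give q = (31.5 − 17.5)/(10) = 1.4. So Q = 5.6 and P = 20.3.
CS = ½·(31.5 − 20.3)·5.6 = 31.36.

Competition: CS = 49; Cournot: CS = 31.36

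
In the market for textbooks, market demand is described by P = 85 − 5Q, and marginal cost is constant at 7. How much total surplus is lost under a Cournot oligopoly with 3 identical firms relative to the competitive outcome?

Perfect competition: P = MC = 7, so 85 − 5Q = 7 and Q = 15.6.
With 3 symmetric Cournot firms, each firm's FOC gives 85 − 20q = 7, so q = 3.9, Q = 3·3.9 = 11.7, and P = 26.5.
DWL is the triangle between Q = 11.7 and Q = 15.6: ½·(15.6 − 11.7)·(26.5 − 7) = 38.025.

DWL = 38.025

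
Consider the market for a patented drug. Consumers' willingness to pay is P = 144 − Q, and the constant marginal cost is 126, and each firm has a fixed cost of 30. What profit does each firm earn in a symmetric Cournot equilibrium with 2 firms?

π_i = 6

In a 2-firm Cournot equilibrium, symmetry and the first-order condition give q = (144 − 126)/(3) = 6. So Q = 12 and P = 132.
Each firm's profit = (132 − 126)·6 − 30 = 6.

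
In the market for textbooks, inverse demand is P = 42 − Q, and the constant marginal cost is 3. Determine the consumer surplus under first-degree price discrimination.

A perfectly discriminating monopolist sells every unit with P(Q) ≥ MC(Q), so output equals the competitive quantity Q = 39. Each buyer pays their reservation price, so CS = 0 and the firm captures all surplus.
CS = 0.

CS = 0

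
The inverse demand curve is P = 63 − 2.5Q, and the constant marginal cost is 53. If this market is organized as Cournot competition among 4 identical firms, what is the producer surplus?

Cournot with 4 identical firms: the symmetric best-response condition is 63 − 12.5q = 53. Each firm produces q = 0.8, total output Q = 3.2, price P = 55.
PS = (55 − 53)·3.2 = 6.4.

PS = 6.4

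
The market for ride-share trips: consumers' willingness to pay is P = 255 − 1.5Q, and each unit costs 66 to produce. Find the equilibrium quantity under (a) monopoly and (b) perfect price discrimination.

Monopoly: Q = 63; Perfect PD: Q = 126

Monopoly sets MR = MC: 255 − 3Q = 66 ⇒ Q = 63, P = 255 − 1.5·63 = 160.5.
Under first-degree price discrimination the firm charges each unit its demand price and produces up to where P = MC, i.e. Q = 126. Consumer surplus is zero; producer surplus equals total surplus.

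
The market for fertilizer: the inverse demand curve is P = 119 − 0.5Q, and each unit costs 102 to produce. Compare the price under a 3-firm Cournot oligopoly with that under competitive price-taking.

Cournot: P = 106.25; Competition: P = 102

In a 3-firm Cournot equilibrium, symmetry and the first-order condition give q = (119 − 102)/(2) = 8.5. So Q = 25.5 and P = 106.25.
Perfect competition: P = MC = 102, so 119 − 0.5Q = 102 and Q = 34.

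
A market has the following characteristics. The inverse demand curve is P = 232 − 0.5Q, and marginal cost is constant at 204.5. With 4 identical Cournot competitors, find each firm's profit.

π_i = 60.5

Cournot with 4 identical firms: the symmetric best-response condition is 232 − 2.5q = 204.5. Each firm produces q = 11, total output Q = 44, price P = 210.
Each firm's profit = (210 − 204.5)·11 = 60.5.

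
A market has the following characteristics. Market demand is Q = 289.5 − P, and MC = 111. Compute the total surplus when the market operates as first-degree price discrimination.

Inverting demand: P = 289.5 − Q.
With perfect price discrimination, output is the efficient level Q = 178.5 (where demand meets MC), but every buyer pays their willingness to pay: CS = 0 and PS = total surplus.
TS = 15931.125 (equal to competitive TS).

TS = 15931.125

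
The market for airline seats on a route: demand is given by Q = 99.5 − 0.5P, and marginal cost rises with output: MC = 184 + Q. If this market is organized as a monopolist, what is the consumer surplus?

CS = 9

Inverting demand: P = 199 − 2Q.
Monopoly sets MR = MC: 199 − 4Q = 184 + Q ⇒ Q = 3, P = 199 − 2·3 = 193.
CS = ½·(199 − 193)·3 = 9.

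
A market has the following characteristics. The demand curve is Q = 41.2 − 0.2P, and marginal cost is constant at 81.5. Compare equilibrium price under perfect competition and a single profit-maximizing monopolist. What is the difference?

Equilibrium price rises by 62.25

Inverting demand: P = 206 − 5Q.
Competitive firms price at marginal cost: P = 81.5, giving Q = 24.9.
The monopolist equates marginal revenue to marginal cost: 206 − 10Q = 81.5, so Q = 12.45. From demand, P = 143.75.
Change in equilibrium price: 143.75 − 81.5 = 62.25.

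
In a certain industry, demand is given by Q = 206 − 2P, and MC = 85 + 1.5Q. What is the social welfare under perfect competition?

TS = 81

Inverting demand: P = 103 − 0.5Q.
Competitive equilibrium sets price equal to marginal cost: 103 − 0.5Q = 85 + 1.5Q, so Q = 9 and P = 98.5.
CS = ½·(103 − 98.5)·9 = 20.25; PS = (98.5·9 − 85·9 − ½·1.5·9²) = 60.75; TS = 81.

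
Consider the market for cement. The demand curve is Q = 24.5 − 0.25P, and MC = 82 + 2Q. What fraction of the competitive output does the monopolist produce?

Q_m/Q_c = 0.6

Inverting demand: P = 98 − 4Q.
A monopolist chooses Q where MR = MC. MR = 98 − 8Q; setting this equal to 82 + 2Q gives Q = 1.6 and P = 91.6.
Under competition P = MC: 98 − 4Q = 82 + 2Q ⇒ Q = 8/3, P = 262/3.
Ratio Q_m/Q_c = 1.6/(8/3) = 0.6.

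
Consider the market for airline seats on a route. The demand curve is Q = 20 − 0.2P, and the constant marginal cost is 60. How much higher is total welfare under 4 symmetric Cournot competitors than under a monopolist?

TS rises by 33.6

Inverting demand: P = 100 − 5Q.
Monopoly sets MR = MC: 100 − 10Q = 60 ⇒ Q = 4, P = 100 − 5·4 = 80.
CS = ½·(100 − 80)·4 = 40; PS = (80 − 60)·4 = 80; TS = 120.
In a 4-firm Cournot equilibrium, symmetry and the first-order condition give q = (100 − 60)/(25) = 1.6. So Q = 6.4 and P = 68.
CS = ½·(100 − 68)·6.4 = 102.4; PS = (68 − 60)·6.4 = 51.2; TS = 153.6.
Change in total welfare: 153.6 − 120 = 33.6.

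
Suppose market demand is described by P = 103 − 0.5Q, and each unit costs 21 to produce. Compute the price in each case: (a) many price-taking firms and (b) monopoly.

Competitive firms price at marginal cost: P = 21, giving Q = 164.
A monopolist chooses Q where MR = MC. MR = 103 − Q; setting this equal to 21 gives Q = 82 and P = 62.

Competition: P = 21; Monopoly: P = 62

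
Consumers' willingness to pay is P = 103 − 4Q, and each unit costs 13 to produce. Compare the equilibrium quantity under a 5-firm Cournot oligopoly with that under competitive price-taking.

With 5 symmetric Cournot firms, each firm's FOC gives 103 − 24q = 13, so q = 3.75, Q = 5·3.75 = 18.75, and P = 28.
Under competition P = MC = 13, so Q = (103 − 13)/4 = 22.5.

Cournot: Q = 18.75; Competition: Q = 22.5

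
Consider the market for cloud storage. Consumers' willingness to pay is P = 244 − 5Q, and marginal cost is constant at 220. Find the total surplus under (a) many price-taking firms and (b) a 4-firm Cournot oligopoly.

Competition: TS = 57.6; Cournot: TS = 55.296

Under competition P = MC = 220, so Q = (244 − 220)/5 = 4.8.
CS = ½·(244 − 220)·4.8 = 57.6; PS = (220 − 220)·4.8 = 0; TS = 57.6.
With 4 symmetric Cournot firms, each firm's FOC gives 244 − 25q = 220, so q = 0.96, Q = 4·0.96 = 3.84, and P = 224.8.
CS = ½·(244 − 224.8)·3.84 = 36.864; PS = (224.8 − 220)·3.84 = 18.432; TS = 55.296.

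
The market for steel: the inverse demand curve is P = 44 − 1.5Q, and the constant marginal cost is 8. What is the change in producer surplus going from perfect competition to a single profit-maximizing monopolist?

Perfect competition: P = MC = 8, so 44 − 1.5Q = 8 and Q = 24.
PS = (8 − 8)·24 = 0.
Monopoly sets MR = MC: 44 − 3Q = 8 ⇒ Q = 12, P = 44 − 1.5·12 = 26.
PS = (26 − 8)·12 = 216.
Change in producer surplus: 216 − 0 = 216.

Producer surplus rises by 216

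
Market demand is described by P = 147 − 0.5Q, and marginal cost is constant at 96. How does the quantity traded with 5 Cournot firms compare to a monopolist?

Cournot: Q = 85; Monopoly: Q = 51

With 5 symmetric Cournot firms, each firm's FOC gives 147 − 3q = 96, so q = 17, Q = 5·17 = 85, and P = 104.5.
A monopolist chooses Q where MR = MC. MR = 147 − Q; setting this equal to 96 gives Q = 51 and P = 121.5.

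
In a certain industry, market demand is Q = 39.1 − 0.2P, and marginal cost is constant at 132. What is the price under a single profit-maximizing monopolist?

P = 163.75

Inverting demand: P = 195.5 − 5Q.
The monopolist equates marginal revenue to marginal cost: 195.5 − 10Q = 132, so Q = 6.35. From demand, P = 163.75.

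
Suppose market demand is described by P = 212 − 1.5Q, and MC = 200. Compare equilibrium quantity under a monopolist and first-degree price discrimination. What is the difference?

Equilibrium quantity rises by 4

A monopolist chooses Q where MR = MC. MR = 212 − 3Q; setting this equal to 200 gives Q = 4 and P = 206.
With perfect price discrimination, output is the efficient level Q = 8 (where demand meets MC), but every buyer pays their willingness to pay: CS = 0 and PS = total surplus.
Change in equilibrium quantity: 8 − 4 = 4.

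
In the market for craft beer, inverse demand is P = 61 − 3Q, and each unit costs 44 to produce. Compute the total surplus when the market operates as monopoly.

Monopoly sets MR = MC: 61 − 6Q = 44 ⇒ Q = 17/6, P = 61 − 3·17/6 = 52.5.
CS = ½·(61 − 52.5)·17/6 = 289/24; PS = (52.5 − 44)·17/6 = 289/12; TS = 36.125.

TS = 36.125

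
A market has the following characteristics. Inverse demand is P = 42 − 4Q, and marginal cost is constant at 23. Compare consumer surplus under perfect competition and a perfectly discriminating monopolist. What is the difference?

CS falls by 45.125

Perfect competition: P = MC = 23, so 42 − 4Q = 23 and Q = 4.75.
CS = ½·(42 − 23)·4.75 = 45.125.
With perfect price discrimination, output is the efficient level Q = 4.75 (where demand meets MC), but every buyer pays their willingness to pay: CS = 0 and PS = total surplus.
CS = 0.
Change in consumer surplus: 0 − 45.125 = −45.125.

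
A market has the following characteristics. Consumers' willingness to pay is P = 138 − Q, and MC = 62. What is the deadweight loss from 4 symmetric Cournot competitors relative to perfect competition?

Competitive firms price at marginal cost: P = 62, giving Q = 76.
Cournot with 4 identical firms: the symmetric best-response condition is 138 − 5q = 62. Each firm produces q = 15.2, total output Q = 60.8, price P = 77.2.
DWL is the triangle between Q = 60.8 and Q = 76: ½·(76 − 60.8)·(77.2 − 62) = 115.52.

DWL = 115.52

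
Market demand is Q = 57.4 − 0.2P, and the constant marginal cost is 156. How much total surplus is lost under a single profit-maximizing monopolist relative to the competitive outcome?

Inverting demand: P = 287 − 5Q.
Competitive firms price at marginal cost: P = 156, giving Q = 26.2.
A monopolist chooses Q where MR = MC. MR = 287 − 10Q; setting this equal to 156 gives Q = 13.1 and P = 221.5.
DWL is the triangle between Q = 13.1 and Q = 26.2: ½·(26.2 − 13.1)·(221.5 − 156) = 429.025.

DWL = 429.025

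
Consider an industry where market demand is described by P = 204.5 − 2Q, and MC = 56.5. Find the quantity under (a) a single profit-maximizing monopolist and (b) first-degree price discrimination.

Monopoly: Q = 37; Perfect PD: Q = 74

A monopolist chooses Q where MR = MC. MR = 204.5 − 4Q; setting this equal to 56.5 gives Q = 37 and P = 130.5.
With perfect price discrimination, output is the efficient level Q = 74 (where demand meets MC), but every buyer pays their willingness to pay: CS = 0 and PS = total surplus.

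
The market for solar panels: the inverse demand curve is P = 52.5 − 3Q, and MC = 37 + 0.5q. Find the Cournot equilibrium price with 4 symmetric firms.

Cournot with 4 identical firms: the symmetric best-response condition is 52.5 − 15q = 37 + 0.5q. Each firm produces q = 1, total output Q = 4, price P = 40.5.

P = 40.5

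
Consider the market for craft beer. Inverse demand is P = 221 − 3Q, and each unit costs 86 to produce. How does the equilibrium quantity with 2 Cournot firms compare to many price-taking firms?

Cournot: Q = 30; Competition: Q = 45

In a 2-firm Cournot equilibrium, symmetry and the first-order condition give q = (221 − 86)/(9) = 15. So Q = 30 and P = 131.
Under competition P = MC = 86, so Q = (221 − 86)/3 = 45.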